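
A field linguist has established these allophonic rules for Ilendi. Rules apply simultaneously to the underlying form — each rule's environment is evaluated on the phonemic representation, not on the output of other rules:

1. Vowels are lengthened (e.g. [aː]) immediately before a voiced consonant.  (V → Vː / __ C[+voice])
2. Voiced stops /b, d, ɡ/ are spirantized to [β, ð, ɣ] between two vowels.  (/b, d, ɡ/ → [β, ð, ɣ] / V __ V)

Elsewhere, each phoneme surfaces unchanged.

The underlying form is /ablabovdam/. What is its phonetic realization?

/a/ (word-initial) occurs before a voiced consonant → [aː] by rule 1.
/b/ (between /a/ and /l/) is in the target of rule 2 but the environment (between two vowels) is not met → [b].
Rule 1 applies to /a/ (between /l/ and /b/: before a voiced consonant) → [aː].
Rule 2 applies to /b/ (between /a/ and /o/: between two vowels) → [β].
/o/ (between /b/ and /v/): before a voiced consonant, so rule 1 applies → [oː].
/d/ — between /v/ and /a/; rule 2 does not apply here → [d].
Rule 1 applies to /a/ (between /d/ and /m/: before a voiced consonant) → [aː].

[aːblaːβoːvdaːm]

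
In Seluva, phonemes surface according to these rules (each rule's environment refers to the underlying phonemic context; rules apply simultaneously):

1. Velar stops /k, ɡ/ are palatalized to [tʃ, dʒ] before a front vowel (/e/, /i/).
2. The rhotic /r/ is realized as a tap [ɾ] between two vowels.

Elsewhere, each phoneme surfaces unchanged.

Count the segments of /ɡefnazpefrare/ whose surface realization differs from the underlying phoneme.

2

Segments that undergo a rule: /ɡ/ → [dʒ] (rule 1); /r/ → [ɾ] (rule 2).
All other segments surface unchanged.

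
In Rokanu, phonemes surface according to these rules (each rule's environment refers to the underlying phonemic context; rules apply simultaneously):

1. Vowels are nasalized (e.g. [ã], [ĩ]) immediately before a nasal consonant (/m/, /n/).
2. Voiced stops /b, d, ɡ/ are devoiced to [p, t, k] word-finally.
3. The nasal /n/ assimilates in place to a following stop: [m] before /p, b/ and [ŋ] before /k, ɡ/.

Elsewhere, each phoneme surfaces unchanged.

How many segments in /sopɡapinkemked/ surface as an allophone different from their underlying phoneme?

Segments that undergo a rule: /i/ → [ĩ] (rule 1); /n/ → [ŋ] (rule 3); /e/ → [ẽ] (rule 1); /d/ → [t] (rule 2).
All other segments surface unchanged.

4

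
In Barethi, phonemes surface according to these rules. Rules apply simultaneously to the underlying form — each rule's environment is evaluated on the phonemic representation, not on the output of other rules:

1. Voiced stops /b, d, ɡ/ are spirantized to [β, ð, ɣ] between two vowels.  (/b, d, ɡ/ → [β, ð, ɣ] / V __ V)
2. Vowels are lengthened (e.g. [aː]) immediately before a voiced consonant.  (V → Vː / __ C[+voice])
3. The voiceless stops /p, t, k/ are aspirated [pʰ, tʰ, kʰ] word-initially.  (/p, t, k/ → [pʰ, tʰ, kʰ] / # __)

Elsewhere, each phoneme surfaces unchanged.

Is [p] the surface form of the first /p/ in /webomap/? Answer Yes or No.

/p/ (word-final) is in the target of rule 3 but the environment (word-initially) is not met → [p].
The actual realization is [p], which matches [p].

Yes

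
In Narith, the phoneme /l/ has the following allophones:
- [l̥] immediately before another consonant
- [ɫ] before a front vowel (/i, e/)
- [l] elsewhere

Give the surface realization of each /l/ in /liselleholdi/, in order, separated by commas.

[ɫ], [l̥], [ɫ], [l̥]

Occurrence 1 (position 1): before a front vowel (/i, e/) → [ɫ].
Occurrence 2 (position 5): immediately before another consonant → [l̥].
Occurrence 3 (position 6): before a front vowel (/i, e/) → [ɫ].
Occurrence 4 (position 10): immediately before another consonant → [l̥].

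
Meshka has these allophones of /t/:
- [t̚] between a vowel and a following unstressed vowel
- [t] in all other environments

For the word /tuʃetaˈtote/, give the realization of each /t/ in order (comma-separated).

Occurrence 1 (position 1): no conditioning environment matches → elsewhere allophone [t].
Occurrence 2 (position 5): between a vowel and a following unstressed vowel → [t̚].
Occurrence 3 (position 7): no conditioning environment matches → elsewhere allophone [t].
Occurrence 4 (position 9): between a vowel and a following unstressed vowel → [t̚].

[t], [t̚], [t], [t̚]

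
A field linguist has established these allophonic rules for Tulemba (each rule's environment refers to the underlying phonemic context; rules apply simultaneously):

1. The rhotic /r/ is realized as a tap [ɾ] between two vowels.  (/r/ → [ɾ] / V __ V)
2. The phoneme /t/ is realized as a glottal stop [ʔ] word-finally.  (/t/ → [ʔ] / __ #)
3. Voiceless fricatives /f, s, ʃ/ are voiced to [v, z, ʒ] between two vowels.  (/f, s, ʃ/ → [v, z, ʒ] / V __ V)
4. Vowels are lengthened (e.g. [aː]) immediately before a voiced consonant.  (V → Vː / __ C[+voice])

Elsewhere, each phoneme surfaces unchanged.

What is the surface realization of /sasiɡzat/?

[saziːɡzaʔ]

/s/ (word-initial): rule 3 targets it, but not between two vowels → unchanged [s].
/a/ (between /s/ and /s/) fails the environment for rule 4, so it stays [a].
/s/ (between /a/ and /i/): between two vowels, so rule 3 applies → [z].
/i/ (between /s/ and /ɡ/): before a voiced consonant, so rule 4 applies → [iː].
/ɡ/ — not in any rule's target class → [ɡ].
/z/ (between /ɡ/ and /a/): no rule targets it → [z].
/a/ (between /z/ and /t/) fails the environment for rule 4, so it stays [a].
/t/ meets the environment for rule 2 (word-finally) → [ʔ].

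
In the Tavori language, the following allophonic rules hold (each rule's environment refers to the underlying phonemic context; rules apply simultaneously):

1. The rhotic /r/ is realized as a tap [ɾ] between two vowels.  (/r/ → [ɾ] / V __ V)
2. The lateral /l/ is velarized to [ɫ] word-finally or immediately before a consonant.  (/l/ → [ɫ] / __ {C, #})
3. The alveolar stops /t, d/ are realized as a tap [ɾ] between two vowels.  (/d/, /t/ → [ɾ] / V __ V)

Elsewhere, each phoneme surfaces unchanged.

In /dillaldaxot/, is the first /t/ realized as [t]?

Yes

/t/ (word-final) is in the target of rule 3 but the environment (between two vowels) is not met → [t].
The actual realization is [t], which matches [t].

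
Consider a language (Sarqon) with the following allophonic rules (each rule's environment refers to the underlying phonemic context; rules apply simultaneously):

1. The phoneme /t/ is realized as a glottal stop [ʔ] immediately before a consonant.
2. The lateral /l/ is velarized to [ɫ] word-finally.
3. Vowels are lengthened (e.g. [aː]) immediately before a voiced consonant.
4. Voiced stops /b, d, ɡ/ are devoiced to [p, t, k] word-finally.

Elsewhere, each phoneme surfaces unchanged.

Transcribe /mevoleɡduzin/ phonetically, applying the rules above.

[meːvoːleːɡduːziːn]

/m/ stays [m].
Rule 3 applies to /e/ (between /m/ and /v/: before a voiced consonant) → [eː].
/v/ — not in any rule's target class → [v].
/o/ (between /v/ and /l/): before a voiced consonant, so rule 3 applies → [oː].
/l/ (between /o/ and /e/) is in the target of rule 2 but the environment (word-finally) is not met → [l].
/e/ meets the environment for rule 3 (before a voiced consonant) → [eː].
/ɡ/ (between /e/ and /d/) fails the environment for rule 4, so it stays [ɡ].
/d/ — between /ɡ/ and /u/; rule 4 does not apply here → [d].
/u/ (between /d/ and /z/): before a voiced consonant, so rule 3 applies → [uː].
/z/ (between /u/ and /i/) is unaffected → [z].
/i/ (between /z/ and /n/) occurs before a voiced consonant → [iː] by rule 3.
/n/ (word-final) is unaffected → [n].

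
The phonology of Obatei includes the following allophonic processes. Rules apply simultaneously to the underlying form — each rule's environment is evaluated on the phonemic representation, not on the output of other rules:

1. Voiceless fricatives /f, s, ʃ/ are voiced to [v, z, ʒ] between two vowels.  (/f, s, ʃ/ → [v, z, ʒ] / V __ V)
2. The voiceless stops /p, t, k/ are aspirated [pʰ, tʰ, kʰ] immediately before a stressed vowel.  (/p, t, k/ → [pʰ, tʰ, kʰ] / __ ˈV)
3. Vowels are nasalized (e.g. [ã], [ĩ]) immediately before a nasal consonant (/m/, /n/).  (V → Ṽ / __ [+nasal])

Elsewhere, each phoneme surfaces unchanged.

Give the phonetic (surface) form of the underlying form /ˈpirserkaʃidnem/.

[ˈpʰirserkaʒidnẽm]

/p/ — word-initial, immediately before a stressed vowel — surfaces as [pʰ] (rule 2).
/i/ (between /p/ and /r/) is in the target of rule 3 but the environment (before a nasal consonant) is not met → [i].
/r/ stays [r].
/s/ (between /r/ and /e/): rule 1 targets it, but not between two vowels → unchanged [s].
/e/ — between /s/ and /r/; rule 3 does not apply here → [e].
/r/ — not in any rule's target class → [r].
/k/ (between /r/ and /a/) fails the environment for rule 2, so it stays [k].
/a/ (between /k/ and /ʃ/) is in the target of rule 3 but the environment (before a nasal consonant) is not met → [a].
/ʃ/ meets the environment for rule 1 (between two vowels) → [ʒ].
/i/ (between /ʃ/ and /d/): rule 3 targets it, but not before a nasal consonant → unchanged [i].
/d/ (between /i/ and /n/): no rule targets it → [d].
/n/ — not in any rule's target class → [n].
Rule 3 applies to /e/ (between /n/ and /m/: before a nasal consonant) → [ẽ].
/m/ — not in any rule's target class → [m].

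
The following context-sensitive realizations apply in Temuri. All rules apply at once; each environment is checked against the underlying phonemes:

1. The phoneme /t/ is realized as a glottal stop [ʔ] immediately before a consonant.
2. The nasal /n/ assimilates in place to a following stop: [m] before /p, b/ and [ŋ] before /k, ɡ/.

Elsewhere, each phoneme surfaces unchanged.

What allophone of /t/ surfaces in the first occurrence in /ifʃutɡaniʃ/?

/t/ — between /u/ and /ɡ/, immediately before a consonant — surfaces as [ʔ] (rule 1).

[ʔ]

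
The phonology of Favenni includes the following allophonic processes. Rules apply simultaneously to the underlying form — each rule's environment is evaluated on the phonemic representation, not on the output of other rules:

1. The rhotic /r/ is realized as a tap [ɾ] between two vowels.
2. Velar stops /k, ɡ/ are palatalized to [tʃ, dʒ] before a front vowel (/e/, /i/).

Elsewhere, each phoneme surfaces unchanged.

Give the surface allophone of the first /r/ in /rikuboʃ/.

[r]

/r/ (word-initial) is in the target of rule 1 but the environment (between two vowels) is not met → [r].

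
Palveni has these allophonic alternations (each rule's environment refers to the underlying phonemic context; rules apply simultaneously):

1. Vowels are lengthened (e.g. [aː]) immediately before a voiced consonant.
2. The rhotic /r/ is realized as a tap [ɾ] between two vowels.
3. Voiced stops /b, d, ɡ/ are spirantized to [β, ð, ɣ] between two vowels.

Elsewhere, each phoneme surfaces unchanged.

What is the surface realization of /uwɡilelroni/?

[uːwɡiːleːlroːni]

/u/ (word-initial) occurs before a voiced consonant → [uː] by rule 1.
/w/ (between /u/ and /ɡ/): no rule targets it → [w].
/ɡ/ (between /w/ and /i/) fails the environment for rule 3, so it stays [ɡ].
/i/ meets the environment for rule 1 (before a voiced consonant) → [iː].
/l/ — not in any rule's target class → [l].
/e/ — between /l/ and /l/, before a voiced consonant — surfaces as [eː] (rule 1).
/l/ — not in any rule's target class → [l].
/r/ (between /l/ and /o/) is in the target of rule 2 but the environment (between two vowels) is not met → [r].
Rule 1 applies to /o/ (between /r/ and /n/: before a voiced consonant) → [oː].
/n/ (between /o/ and /i/): no rule targets it → [n].
/i/ (word-final) is in the target of rule 1 but the environment (before a voiced consonant) is not met → [i].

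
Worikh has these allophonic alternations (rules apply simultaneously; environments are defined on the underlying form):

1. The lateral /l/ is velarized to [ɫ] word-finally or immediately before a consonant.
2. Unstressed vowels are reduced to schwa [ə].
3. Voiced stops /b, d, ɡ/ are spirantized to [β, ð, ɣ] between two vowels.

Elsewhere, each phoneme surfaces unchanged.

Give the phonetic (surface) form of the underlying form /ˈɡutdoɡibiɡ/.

[ˈɡutdəɣəβəɡ]

/ɡ/ (word-initial) fails the environment for rule 3, so it stays [ɡ].
/u/ (between /ɡ/ and /t/): rule 2 targets it, but not in an unstressed syllable → unchanged [u].
/d/ — between /t/ and /o/; rule 3 does not apply here → [d].
/o/ meets the environment for rule 2 (in an unstressed syllable) → [ə].
/ɡ/ meets the environment for rule 3 (between two vowels) → [ɣ].
/i/ — between /ɡ/ and /b/, in an unstressed syllable — surfaces as [ə] (rule 2).
/b/ — between /i/ and /i/, between two vowels — surfaces as [β] (rule 3).
Rule 2 applies to /i/ (between /b/ and /ɡ/: in an unstressed syllable) → [ə].
/ɡ/ — word-final; rule 3 does not apply here → [ɡ].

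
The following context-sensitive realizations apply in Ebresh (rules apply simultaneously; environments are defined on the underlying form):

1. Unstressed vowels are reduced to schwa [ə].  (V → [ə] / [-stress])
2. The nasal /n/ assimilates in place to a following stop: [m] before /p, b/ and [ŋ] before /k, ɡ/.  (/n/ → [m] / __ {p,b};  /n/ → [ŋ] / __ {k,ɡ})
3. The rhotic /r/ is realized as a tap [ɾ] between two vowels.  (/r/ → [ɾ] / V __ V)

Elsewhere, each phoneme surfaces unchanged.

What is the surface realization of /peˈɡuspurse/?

/e/ meets the environment for rule 1 (in an unstressed syllable) → [ə].
/u/ (between /ɡ/ and /s/) fails the environment for rule 1, so it stays [u].
/u/ (between /p/ and /r/): in an unstressed syllable, so rule 1 applies → [ə].
/r/ (between /u/ and /s/): rule 3 targets it, but not between two vowels → unchanged [r].
/e/ (word-final): in an unstressed syllable, so rule 1 applies → [ə].

[pəˈɡuspərsə]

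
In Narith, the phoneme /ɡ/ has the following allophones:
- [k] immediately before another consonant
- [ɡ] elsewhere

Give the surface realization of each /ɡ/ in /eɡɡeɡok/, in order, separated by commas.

[k], [ɡ], [ɡ]

Occurrence 1 (position 2): immediately before another consonant → [k].
Occurrence 2 (position 3): no conditioning environment matches → elsewhere allophone [ɡ].
Occurrence 3 (position 5): no conditioning environment matches → elsewhere allophone [ɡ].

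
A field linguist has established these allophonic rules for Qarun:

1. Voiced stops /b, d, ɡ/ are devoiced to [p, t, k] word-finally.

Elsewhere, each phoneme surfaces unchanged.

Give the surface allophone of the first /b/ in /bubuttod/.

[b]

/b/ (word-initial) fails the environment for rule 1, so it stays [b].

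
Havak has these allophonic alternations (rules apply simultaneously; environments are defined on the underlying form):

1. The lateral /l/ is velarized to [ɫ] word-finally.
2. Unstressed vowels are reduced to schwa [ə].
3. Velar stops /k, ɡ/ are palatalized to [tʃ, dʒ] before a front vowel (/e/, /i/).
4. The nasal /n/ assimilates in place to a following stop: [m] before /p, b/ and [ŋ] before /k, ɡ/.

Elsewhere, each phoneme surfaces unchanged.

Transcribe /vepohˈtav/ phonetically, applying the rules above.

/e/ (between /v/ and /p/) occurs in an unstressed syllable → [ə] by rule 2.
/o/ (between /p/ and /h/) occurs in an unstressed syllable → [ə] by rule 2.
/a/ — between /t/ and /v/; rule 2 does not apply here → [a].

[vəpəhˈtav]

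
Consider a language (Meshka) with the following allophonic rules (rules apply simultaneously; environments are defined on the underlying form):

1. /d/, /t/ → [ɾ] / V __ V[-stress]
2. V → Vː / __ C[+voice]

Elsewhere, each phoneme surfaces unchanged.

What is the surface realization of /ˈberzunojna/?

/b/ stays [b].
/e/ — between /b/ and /r/, before a voiced consonant — surfaces as [eː] (rule 2).
/r/ stays [r].
/z/ (between /r/ and /u/): no rule targets it → [z].
Rule 2 applies to /u/ (between /z/ and /n/: before a voiced consonant) → [uː].
/n/ stays [n].
/o/ meets the environment for rule 2 (before a voiced consonant) → [oː].
/j/ (between /o/ and /n/): no rule targets it → [j].
/n/ (between /j/ and /a/): no rule targets it → [n].
/a/ (word-final): rule 2 targets it, but not before a voiced consonant → unchanged [a].

[ˈbeːrzuːnoːjna]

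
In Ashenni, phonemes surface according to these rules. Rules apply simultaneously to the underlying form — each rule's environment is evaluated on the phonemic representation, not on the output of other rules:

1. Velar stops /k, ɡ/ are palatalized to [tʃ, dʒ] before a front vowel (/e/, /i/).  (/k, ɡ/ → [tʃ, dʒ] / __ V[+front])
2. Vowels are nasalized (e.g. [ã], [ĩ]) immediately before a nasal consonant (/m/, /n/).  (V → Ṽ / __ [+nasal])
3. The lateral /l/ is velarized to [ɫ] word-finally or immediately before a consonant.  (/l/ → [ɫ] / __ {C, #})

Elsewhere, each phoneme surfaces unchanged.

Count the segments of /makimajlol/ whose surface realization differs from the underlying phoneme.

Segments that undergo a rule: /k/ → [tʃ] (rule 1); /i/ → [ĩ] (rule 2); /l/ → [ɫ] (rule 3).
All other segments surface unchanged.

3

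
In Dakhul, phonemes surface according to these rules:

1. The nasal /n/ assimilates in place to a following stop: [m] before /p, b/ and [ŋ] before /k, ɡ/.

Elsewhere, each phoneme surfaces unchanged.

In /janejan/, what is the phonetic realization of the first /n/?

/n/ — between /a/ and /e/; rule 1 does not apply here → [n].

[n]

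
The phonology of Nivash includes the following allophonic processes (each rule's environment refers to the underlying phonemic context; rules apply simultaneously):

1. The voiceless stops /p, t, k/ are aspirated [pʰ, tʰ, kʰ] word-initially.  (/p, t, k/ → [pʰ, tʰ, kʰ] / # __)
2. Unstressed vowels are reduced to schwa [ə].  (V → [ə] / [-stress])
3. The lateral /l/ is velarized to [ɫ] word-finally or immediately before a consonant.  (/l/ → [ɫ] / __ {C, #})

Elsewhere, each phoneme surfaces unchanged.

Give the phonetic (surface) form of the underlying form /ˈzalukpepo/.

/z/ stays [z].
/a/ (between /z/ and /l/) is in the target of rule 2 but the environment (in an unstressed syllable) is not met → [a].
/l/ (between /a/ and /u/) fails the environment for rule 3, so it stays [l].
/u/ (between /l/ and /k/) occurs in an unstressed syllable → [ə] by rule 2.
/k/ — between /u/ and /p/; rule 1 does not apply here → [k].
/p/ (between /k/ and /e/) is in the target of rule 1 but the environment (word-initially) is not met → [p].
Rule 2 applies to /e/ (between /p/ and /p/: in an unstressed syllable) → [ə].
/p/ — between /e/ and /o/; rule 1 does not apply here → [p].
Rule 2 applies to /o/ (word-final: in an unstressed syllable) → [ə].

[ˈzaləkpəpə]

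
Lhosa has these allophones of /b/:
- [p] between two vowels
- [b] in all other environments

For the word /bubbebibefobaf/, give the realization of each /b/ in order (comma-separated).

[b], [b], [b], [p], [p], [p]

Occurrence 1 (position 1): no conditioning environment matches → elsewhere allophone [b].
Occurrence 2 (position 3): no conditioning environment matches → elsewhere allophone [b].
Occurrence 3 (position 4): no conditioning environment matches → elsewhere allophone [b].
Occurrence 4 (position 6): between two vowels → [p].
Occurrence 5 (position 8): between two vowels → [p].
Occurrence 6 (position 12): between two vowels → [p].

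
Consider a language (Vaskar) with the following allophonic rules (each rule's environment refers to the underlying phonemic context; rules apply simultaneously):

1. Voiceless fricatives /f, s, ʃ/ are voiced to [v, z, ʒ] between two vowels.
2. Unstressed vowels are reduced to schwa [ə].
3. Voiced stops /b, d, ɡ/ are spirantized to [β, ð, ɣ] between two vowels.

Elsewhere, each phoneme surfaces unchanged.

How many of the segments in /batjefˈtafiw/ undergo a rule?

4

Segments that undergo a rule: /a/ → [ə] (rule 2); /e/ → [ə] (rule 2); /f/ → [v] (rule 1); /i/ → [ə] (rule 2).
All other segments surface unchanged.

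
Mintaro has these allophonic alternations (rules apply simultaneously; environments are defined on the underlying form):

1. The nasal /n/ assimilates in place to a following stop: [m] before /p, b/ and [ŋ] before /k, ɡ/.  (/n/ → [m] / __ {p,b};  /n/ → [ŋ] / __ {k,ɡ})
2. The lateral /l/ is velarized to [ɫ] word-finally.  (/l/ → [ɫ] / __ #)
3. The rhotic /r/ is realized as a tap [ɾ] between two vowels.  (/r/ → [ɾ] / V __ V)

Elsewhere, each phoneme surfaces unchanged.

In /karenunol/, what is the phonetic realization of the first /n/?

[n]

/n/ — between /e/ and /u/; rule 1 does not apply here → [n].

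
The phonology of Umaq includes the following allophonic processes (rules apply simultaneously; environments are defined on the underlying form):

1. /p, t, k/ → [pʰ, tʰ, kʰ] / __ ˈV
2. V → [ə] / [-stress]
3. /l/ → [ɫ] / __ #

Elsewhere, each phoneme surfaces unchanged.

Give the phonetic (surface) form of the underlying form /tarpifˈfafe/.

[tərpəfˈfafə]

/t/ (word-initial) is in the target of rule 1 but the environment (immediately before a stressed vowel) is not met → [t].
/a/ meets the environment for rule 2 (in an unstressed syllable) → [ə].
/p/ (between /r/ and /i/): rule 1 targets it, but not immediately before a stressed vowel → unchanged [p].
/i/ (between /p/ and /f/) occurs in an unstressed syllable → [ə] by rule 2.
/a/ (between /f/ and /f/) fails the environment for rule 2, so it stays [a].
/e/ (word-final) occurs in an unstressed syllable → [ə] by rule 2.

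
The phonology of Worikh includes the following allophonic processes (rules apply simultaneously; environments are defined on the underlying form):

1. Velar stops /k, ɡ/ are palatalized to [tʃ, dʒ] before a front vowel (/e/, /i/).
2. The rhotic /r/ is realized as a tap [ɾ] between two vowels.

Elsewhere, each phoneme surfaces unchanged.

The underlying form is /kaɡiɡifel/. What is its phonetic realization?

/k/ (word-initial): rule 1 targets it, but not before a front vowel → unchanged [k].
/a/ (between /k/ and /ɡ/): no rule targets it → [a].
Rule 1 applies to /ɡ/ (between /a/ and /i/: before a front vowel) → [dʒ].
/i/ — not in any rule's target class → [i].
Rule 1 applies to /ɡ/ (between /i/ and /i/: before a front vowel) → [dʒ].
/i/ — not in any rule's target class → [i].
/f/ — not in any rule's target class → [f].
/e/ stays [e].
/l/ (word-final) is unaffected → [l].

[kadʒidʒifel]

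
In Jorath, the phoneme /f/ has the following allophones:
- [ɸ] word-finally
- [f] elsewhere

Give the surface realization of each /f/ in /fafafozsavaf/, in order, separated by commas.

[f], [f], [f], [ɸ]

Occurrence 1 (position 1): no conditioning environment matches → elsewhere allophone [f].
Occurrence 2 (position 3): no conditioning environment matches → elsewhere allophone [f].
Occurrence 3 (position 5): no conditioning environment matches → elsewhere allophone [f].
Occurrence 4 (position 12): word-finally → [ɸ].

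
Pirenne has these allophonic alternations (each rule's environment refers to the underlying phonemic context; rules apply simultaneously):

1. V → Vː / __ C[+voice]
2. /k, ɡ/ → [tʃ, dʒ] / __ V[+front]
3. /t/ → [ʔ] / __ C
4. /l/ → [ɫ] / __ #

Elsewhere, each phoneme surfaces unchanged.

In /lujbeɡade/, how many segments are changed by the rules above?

Segments that undergo a rule: /u/ → [uː] (rule 1); /e/ → [eː] (rule 1); /a/ → [aː] (rule 1).
All other segments surface unchanged.

3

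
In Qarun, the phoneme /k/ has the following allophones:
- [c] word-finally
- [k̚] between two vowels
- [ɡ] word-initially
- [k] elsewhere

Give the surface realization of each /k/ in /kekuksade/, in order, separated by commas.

Occurrence 1 (position 1): word-initially → [ɡ].
Occurrence 2 (position 3): between two vowels → [k̚].
Occurrence 3 (position 5): no conditioning environment matches → elsewhere allophone [k].

[ɡ], [k̚], [k]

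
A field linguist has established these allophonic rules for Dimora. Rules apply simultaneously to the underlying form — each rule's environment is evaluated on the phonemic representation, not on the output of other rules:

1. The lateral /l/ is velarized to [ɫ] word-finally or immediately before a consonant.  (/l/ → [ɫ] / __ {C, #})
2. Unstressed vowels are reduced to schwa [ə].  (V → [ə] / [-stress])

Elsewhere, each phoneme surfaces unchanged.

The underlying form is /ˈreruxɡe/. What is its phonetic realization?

/r/ — not in any rule's target class → [r].
/e/ (between /r/ and /r/): rule 2 targets it, but not in an unstressed syllable → unchanged [e].
/r/ (between /e/ and /u/): no rule targets it → [r].
/u/ (between /r/ and /x/): in an unstressed syllable, so rule 2 applies → [ə].
/x/ — not in any rule's target class → [x].
/ɡ/ (between /x/ and /e/): no rule targets it → [ɡ].
Rule 2 applies to /e/ (word-final: in an unstressed syllable) → [ə].

[ˈrerəxɡə]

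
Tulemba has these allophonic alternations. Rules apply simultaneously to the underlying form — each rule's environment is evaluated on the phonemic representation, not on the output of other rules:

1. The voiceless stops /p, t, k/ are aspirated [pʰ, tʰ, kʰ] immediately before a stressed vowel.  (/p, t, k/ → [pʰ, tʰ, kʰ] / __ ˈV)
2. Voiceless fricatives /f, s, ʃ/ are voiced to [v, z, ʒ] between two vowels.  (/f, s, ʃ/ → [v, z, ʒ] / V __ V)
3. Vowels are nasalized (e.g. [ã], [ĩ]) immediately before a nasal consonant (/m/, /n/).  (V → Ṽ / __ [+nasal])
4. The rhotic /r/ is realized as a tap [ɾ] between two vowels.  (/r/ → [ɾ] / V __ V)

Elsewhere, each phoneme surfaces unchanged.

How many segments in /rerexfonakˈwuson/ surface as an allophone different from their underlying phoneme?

4

Segments that undergo a rule: /r/ → [ɾ] (rule 4); /o/ → [õ] (rule 3); /s/ → [z] (rule 2); /o/ → [õ] (rule 3).
All other segments surface unchanged.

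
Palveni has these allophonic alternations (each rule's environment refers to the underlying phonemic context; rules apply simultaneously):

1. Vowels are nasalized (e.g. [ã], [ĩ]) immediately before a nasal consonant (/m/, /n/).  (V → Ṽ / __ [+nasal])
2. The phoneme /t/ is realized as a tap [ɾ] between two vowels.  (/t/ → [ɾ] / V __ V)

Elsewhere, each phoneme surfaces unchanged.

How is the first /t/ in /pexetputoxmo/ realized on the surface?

[t]

/t/ (between /e/ and /p/) is in the target of rule 2 but the environment (between two vowels) is not met → [t].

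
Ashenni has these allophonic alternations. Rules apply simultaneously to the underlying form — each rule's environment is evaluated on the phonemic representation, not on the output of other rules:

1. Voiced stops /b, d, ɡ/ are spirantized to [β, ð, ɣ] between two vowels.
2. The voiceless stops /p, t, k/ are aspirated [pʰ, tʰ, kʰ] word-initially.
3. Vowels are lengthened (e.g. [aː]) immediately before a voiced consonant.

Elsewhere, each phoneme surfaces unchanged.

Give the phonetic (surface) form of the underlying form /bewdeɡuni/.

[beːwdeːɣuːni]

/b/ (word-initial) fails the environment for rule 1, so it stays [b].
/e/ (between /b/ and /w/): before a voiced consonant, so rule 3 applies → [eː].
/w/ (between /e/ and /d/) is unaffected → [w].
/d/ (between /w/ and /e/): rule 1 targets it, but not between two vowels → unchanged [d].
/e/ (between /d/ and /ɡ/): before a voiced consonant, so rule 3 applies → [eː].
/ɡ/ (between /e/ and /u/) occurs between two vowels → [ɣ] by rule 1.
/u/ meets the environment for rule 3 (before a voiced consonant) → [uː].
/n/ (between /u/ and /i/) is unaffected → [n].
/i/ — word-final; rule 3 does not apply here → [i].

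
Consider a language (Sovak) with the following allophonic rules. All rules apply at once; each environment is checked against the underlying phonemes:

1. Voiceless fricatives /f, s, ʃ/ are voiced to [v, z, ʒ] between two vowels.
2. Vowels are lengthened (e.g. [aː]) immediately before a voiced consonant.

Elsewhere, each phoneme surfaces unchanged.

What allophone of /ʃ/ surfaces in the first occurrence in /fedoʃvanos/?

[ʃ]

/ʃ/ (between /o/ and /v/) fails the environment for rule 1, so it stays [ʃ].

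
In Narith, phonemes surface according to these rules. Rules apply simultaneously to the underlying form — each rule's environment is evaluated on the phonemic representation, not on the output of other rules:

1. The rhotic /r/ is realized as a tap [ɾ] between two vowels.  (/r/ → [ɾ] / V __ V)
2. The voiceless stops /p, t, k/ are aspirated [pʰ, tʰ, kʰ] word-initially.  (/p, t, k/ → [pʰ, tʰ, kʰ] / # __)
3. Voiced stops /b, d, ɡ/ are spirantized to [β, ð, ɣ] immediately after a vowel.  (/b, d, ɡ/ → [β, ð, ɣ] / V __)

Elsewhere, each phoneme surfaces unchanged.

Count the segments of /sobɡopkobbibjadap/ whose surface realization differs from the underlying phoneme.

Segments that undergo a rule: /b/ → [β] (rule 3); /b/ → [β] (rule 3); /b/ → [β] (rule 3); /d/ → [ð] (rule 3).
All other segments surface unchanged.

4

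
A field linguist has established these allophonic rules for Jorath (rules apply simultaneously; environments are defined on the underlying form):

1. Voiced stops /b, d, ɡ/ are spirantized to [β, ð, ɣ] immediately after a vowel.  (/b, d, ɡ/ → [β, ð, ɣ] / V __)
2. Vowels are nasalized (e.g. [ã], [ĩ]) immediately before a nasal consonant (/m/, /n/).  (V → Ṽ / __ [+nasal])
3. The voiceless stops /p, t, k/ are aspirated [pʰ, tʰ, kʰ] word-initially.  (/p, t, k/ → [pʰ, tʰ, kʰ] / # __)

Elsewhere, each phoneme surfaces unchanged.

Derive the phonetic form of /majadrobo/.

[majaðroβo]

/m/ — not in any rule's target class → [m].
/a/ (between /m/ and /j/) is in the target of rule 2 but the environment (before a nasal consonant) is not met → [a].
/j/ (between /a/ and /a/): no rule targets it → [j].
/a/ (between /j/ and /d/): rule 2 targets it, but not before a nasal consonant → unchanged [a].
/d/ — between /a/ and /r/, immediately after a vowel — surfaces as [ð] (rule 1).
/r/ (between /d/ and /o/) is unaffected → [r].
/o/ (between /r/ and /b/) is in the target of rule 2 but the environment (before a nasal consonant) is not met → [o].
/b/ (between /o/ and /o/): immediately after a vowel, so rule 1 applies → [β].
/o/ (word-final) fails the environment for rule 2, so it stays [o].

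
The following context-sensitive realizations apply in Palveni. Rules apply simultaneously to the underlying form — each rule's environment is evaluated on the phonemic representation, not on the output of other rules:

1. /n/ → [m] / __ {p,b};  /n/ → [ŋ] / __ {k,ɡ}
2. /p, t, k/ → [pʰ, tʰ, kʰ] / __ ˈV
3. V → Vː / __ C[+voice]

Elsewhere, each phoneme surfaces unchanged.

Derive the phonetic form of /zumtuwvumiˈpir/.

[zuːmtuːwvuːmiˈpʰiːr]

/z/ (word-initial) is unaffected → [z].
/u/ — between /z/ and /m/, before a voiced consonant — surfaces as [uː] (rule 3).
/m/ (between /u/ and /t/) is unaffected → [m].
/t/ (between /m/ and /u/): rule 2 targets it, but not immediately before a stressed vowel → unchanged [t].
/u/ (between /t/ and /w/): before a voiced consonant, so rule 3 applies → [uː].
/w/ (between /u/ and /v/): no rule targets it → [w].
/v/ — not in any rule's target class → [v].
/u/ — between /v/ and /m/, before a voiced consonant — surfaces as [uː] (rule 3).
/m/ stays [m].
/i/ (between /m/ and /p/) fails the environment for rule 3, so it stays [i].
/p/ meets the environment for rule 2 (immediately before a stressed vowel) → [pʰ].
Rule 3 applies to /i/ (between /p/ and /r/: before a voiced consonant) → [iː].
/r/ (word-final) is unaffected → [r].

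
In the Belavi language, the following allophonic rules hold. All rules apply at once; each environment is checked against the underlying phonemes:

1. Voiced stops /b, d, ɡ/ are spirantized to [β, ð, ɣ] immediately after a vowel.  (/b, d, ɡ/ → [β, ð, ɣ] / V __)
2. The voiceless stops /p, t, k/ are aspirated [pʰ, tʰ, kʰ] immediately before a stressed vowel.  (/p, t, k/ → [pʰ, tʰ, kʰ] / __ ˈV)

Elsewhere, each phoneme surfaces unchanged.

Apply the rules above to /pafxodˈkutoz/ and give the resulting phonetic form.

[pafxoðˈkʰutoz]

/p/ (word-initial): rule 2 targets it, but not immediately before a stressed vowel → unchanged [p].
/a/ stays [a].
/f/ — not in any rule's target class → [f].
/x/ (between /f/ and /o/): no rule targets it → [x].
/o/ (between /x/ and /d/): no rule targets it → [o].
/d/ meets the environment for rule 1 (immediately after a vowel) → [ð].
/k/ (between /d/ and /u/): immediately before a stressed vowel, so rule 2 applies → [kʰ].
/u/ stays [u].
/t/ (between /u/ and /o/): rule 2 targets it, but not immediately before a stressed vowel → unchanged [t].
/o/ stays [o].
/z/ stays [z].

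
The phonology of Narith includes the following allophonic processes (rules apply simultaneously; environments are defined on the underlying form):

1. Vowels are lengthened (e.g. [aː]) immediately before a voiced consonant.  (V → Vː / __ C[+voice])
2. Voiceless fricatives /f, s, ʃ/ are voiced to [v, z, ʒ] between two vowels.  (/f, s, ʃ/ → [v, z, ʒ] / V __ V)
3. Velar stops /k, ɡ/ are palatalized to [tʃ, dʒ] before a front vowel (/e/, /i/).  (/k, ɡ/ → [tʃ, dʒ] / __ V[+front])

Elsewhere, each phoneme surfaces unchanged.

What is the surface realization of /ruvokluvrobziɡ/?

/u/ (between /r/ and /v/): before a voiced consonant, so rule 1 applies → [uː].
/o/ — between /v/ and /k/; rule 1 does not apply here → [o].
/k/ (between /o/ and /l/) fails the environment for rule 3, so it stays [k].
/u/ (between /l/ and /v/): before a voiced consonant, so rule 1 applies → [uː].
/o/ — between /r/ and /b/, before a voiced consonant — surfaces as [oː] (rule 1).
/i/ (between /z/ and /ɡ/) occurs before a voiced consonant → [iː] by rule 1.
/ɡ/ — word-final; rule 3 does not apply here → [ɡ].

[ruːvokluːvroːbziːɡ]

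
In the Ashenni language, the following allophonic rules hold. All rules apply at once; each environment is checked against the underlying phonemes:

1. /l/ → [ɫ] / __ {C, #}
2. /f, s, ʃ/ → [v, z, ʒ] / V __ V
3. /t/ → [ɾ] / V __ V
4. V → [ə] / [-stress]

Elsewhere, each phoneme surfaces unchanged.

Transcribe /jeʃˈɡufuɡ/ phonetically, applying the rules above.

/j/ — not in any rule's target class → [j].
/e/ (between /j/ and /ʃ/) occurs in an unstressed syllable → [ə] by rule 4.
/ʃ/ (between /e/ and /ɡ/) fails the environment for rule 2, so it stays [ʃ].
/ɡ/ (between /ʃ/ and /u/) is unaffected → [ɡ].
/u/ — between /ɡ/ and /f/; rule 4 does not apply here → [u].
/f/ — between /u/ and /u/, between two vowels — surfaces as [v] (rule 2).
/u/ meets the environment for rule 4 (in an unstressed syllable) → [ə].
/ɡ/ (word-final) is unaffected → [ɡ].

[jəʃˈɡuvəɡ]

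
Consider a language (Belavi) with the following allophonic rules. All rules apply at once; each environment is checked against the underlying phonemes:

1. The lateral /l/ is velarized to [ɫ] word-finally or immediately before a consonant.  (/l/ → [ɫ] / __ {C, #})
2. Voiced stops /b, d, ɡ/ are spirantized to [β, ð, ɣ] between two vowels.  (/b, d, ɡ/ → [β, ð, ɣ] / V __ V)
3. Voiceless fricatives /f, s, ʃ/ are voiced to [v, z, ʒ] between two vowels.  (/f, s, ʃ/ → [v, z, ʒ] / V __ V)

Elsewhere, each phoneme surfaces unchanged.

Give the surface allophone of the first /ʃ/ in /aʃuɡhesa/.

/ʃ/ meets the environment for rule 3 (between two vowels) → [ʒ].

[ʒ]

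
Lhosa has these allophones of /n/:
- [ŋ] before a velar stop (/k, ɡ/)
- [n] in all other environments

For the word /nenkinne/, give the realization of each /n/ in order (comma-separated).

[n], [ŋ], [n], [n]

Occurrence 1 (position 1): no conditioning environment matches → elsewhere allophone [n].
Occurrence 2 (position 3): before a velar stop → [ŋ].
Occurrence 3 (position 6): no conditioning environment matches → elsewhere allophone [n].
Occurrence 4 (position 7): no conditioning environment matches → elsewhere allophone [n].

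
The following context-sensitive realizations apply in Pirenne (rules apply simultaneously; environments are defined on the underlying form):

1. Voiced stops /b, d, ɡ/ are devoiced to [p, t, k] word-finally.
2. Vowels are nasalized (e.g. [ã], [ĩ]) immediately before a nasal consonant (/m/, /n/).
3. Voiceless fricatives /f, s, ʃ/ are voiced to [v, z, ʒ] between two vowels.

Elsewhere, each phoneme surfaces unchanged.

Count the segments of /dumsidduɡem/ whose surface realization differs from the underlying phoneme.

Segments that undergo a rule: /u/ → [ũ] (rule 2); /e/ → [ẽ] (rule 2).
All other segments surface unchanged.

2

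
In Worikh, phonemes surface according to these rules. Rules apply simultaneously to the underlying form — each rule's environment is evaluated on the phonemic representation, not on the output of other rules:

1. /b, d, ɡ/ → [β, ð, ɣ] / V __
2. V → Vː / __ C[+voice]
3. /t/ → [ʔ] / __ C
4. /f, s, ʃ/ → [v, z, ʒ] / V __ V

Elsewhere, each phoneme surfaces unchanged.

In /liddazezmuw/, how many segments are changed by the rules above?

5

Segments that undergo a rule: /i/ → [iː] (rule 2); /d/ → [ð] (rule 1); /a/ → [aː] (rule 2); /e/ → [eː] (rule 2); /u/ → [uː] (rule 2).
All other segments surface unchanged.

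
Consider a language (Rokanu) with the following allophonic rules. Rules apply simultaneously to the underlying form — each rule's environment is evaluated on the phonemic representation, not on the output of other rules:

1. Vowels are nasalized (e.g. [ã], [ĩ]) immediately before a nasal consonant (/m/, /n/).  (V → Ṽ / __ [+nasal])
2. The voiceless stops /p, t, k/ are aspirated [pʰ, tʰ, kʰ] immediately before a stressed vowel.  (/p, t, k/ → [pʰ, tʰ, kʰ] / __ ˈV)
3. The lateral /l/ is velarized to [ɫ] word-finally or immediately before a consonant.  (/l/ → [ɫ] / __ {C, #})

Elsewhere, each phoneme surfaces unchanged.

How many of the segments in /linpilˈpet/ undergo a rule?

Segments that undergo a rule: /i/ → [ĩ] (rule 1); /l/ → [ɫ] (rule 3); /p/ → [pʰ] (rule 2).
All other segments surface unchanged.

3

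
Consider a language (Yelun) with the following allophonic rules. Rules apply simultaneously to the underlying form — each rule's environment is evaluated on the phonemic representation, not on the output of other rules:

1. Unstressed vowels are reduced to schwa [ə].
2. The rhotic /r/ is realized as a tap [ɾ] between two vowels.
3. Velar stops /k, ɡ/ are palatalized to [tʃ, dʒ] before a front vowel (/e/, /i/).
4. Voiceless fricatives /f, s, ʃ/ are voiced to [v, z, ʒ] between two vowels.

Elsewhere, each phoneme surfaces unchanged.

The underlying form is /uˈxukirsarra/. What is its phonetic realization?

/u/ meets the environment for rule 1 (in an unstressed syllable) → [ə].
/x/ stays [x].
/u/ (between /x/ and /k/): rule 1 targets it, but not in an unstressed syllable → unchanged [u].
/k/ meets the environment for rule 3 (before a front vowel) → [tʃ].
/i/ (between /k/ and /r/): in an unstressed syllable, so rule 1 applies → [ə].
/r/ (between /i/ and /s/) is in the target of rule 2 but the environment (between two vowels) is not met → [r].
/s/ (between /r/ and /a/): rule 4 targets it, but not between two vowels → unchanged [s].
Rule 1 applies to /a/ (between /s/ and /r/: in an unstressed syllable) → [ə].
/r/ (between /a/ and /r/) is in the target of rule 2 but the environment (between two vowels) is not met → [r].
/r/ — between /r/ and /a/; rule 2 does not apply here → [r].
/a/ — word-final, in an unstressed syllable — surfaces as [ə] (rule 1).

[əˈxutʃərsərrə]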